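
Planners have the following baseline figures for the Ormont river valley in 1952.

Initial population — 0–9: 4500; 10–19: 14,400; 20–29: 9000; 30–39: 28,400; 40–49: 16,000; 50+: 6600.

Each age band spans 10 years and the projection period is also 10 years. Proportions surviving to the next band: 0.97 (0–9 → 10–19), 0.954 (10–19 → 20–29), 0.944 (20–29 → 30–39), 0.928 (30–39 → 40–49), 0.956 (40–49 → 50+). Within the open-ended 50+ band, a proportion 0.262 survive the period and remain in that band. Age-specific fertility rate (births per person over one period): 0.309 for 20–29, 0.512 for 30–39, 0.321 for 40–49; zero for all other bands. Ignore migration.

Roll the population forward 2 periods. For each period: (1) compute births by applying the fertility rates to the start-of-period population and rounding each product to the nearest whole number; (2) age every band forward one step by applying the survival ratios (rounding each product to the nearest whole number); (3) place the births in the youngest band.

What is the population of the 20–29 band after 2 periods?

4164

Call the groups 1 to 6, youngest first.
— Period 1 —
Births: 9000 * 0.309 = 2781  |  28400 * 0.512 = 14541  |  16000 * 0.321 = 5136 → total 22458
Group 2: 4500 * 0.97 = 4365
Group 3: 14400 * 0.954 = 13738
Group 4: 9000 * 0.944 = 8496
Group 5: 28400 * 0.928 = 26355
Group 6: 16000 * 0.956 + 6600 * 0.262 = 15296 + 1729 = 17025
End of period: [22458, 4365, 13738, 8496, 26355, 17025]
— Period 2 —
Births: 13738 * 0.309 = 4245  |  8496 * 0.512 = 4350  |  26355 * 0.321 = 8460 → total 17055
Group 2: 22458 * 0.97 = 21784
Group 3: 4365 * 0.954 = 4164
Group 4: 13738 * 0.944 = 12969
Group 5: 8496 * 0.928 = 7884
Group 6: 26355 * 0.956 + 17025 * 0.262 = 25195 + 4461 = 29656
End of period: [17055, 21784, 4164, 12969, 7884, 29656]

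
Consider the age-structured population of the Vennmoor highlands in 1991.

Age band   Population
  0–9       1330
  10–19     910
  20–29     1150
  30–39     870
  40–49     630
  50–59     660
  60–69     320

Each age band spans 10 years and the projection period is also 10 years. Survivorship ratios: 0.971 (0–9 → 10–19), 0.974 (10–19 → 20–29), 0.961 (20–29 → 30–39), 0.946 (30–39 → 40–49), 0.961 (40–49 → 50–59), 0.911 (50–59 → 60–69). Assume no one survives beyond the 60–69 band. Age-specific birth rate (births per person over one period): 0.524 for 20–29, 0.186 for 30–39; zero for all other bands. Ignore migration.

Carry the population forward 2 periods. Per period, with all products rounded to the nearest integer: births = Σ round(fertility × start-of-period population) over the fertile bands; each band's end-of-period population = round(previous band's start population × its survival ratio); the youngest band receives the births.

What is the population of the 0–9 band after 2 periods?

670

After projecting period 1:
Births: 1150 * 0.524 = 603  |  870 * 0.186 = 162 → 765
10–19: 1330 * 0.971 = 1291
20–29: 910 * 0.974 = 886
30–39: 1150 * 0.961 = 1105
40–49: 870 * 0.946 = 823
50–59: 630 * 0.961 = 605
60–69: 660 * 0.911 = 601
Giving 765 / 1291 / 886 / 1105 / 823 / 605 / 601.
After projecting period 2:
Births: 886 * 0.524 = 464  |  1105 * 0.186 = 206 → 670
10–19: 765 * 0.971 = 743
20–29: 1291 * 0.974 = 1257
30–39: 886 * 0.961 = 851
40–49: 1105 * 0.946 = 1045
50–59: 823 * 0.961 = 791
60–69: 605 * 0.911 = 551
Giving 670 / 743 / 1257 / 851 / 1045 / 791 / 551.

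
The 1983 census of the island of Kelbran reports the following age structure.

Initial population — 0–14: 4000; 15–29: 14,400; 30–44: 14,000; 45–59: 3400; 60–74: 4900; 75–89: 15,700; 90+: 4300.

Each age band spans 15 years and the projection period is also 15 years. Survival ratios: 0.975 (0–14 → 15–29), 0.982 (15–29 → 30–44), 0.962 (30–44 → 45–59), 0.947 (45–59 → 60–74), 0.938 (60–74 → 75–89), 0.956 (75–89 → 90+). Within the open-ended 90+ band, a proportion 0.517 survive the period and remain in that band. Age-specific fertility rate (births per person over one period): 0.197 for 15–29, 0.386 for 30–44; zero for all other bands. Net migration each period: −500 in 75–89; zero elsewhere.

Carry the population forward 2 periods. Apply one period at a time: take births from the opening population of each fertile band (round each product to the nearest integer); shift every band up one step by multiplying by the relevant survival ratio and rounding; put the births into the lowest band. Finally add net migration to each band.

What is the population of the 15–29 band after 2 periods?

8035

Numbering the bands 1..7 from youngest to oldest:
— Period 1 —
Births: 14400 * 0.197 = 2837  |  14000 * 0.386 = 5404 ⇒ total 8241
Band 2: 4000 * 0.975 = 3900
Band 3: 14400 * 0.982 = 14141
Band 4: 14000 * 0.962 = 13468
Band 5: 3400 * 0.947 = 3220
Band 6: 4900 * 0.938 = 4596
Band 7: 15700 * 0.956 + 4300 * 0.517 = 15009 + 2223 = 17232
Net migration: Band 6 − 500 → 4096
End of period: [8241, 3900, 14141, 13468, 3220, 4096, 17232]
— Period 2 —
Births: 3900 * 0.197 = 768  |  14141 * 0.386 = 5458 ⇒ total 6226
Band 2: 8241 * 0.975 = 8035
Band 3: 3900 * 0.982 = 3830
Band 4: 14141 * 0.962 = 13604
Band 5: 13468 * 0.947 = 12754
Band 6: 3220 * 0.938 = 3020
Band 7: 4096 * 0.956 + 17232 * 0.517 = 3916 + 8909 = 12825
Net migration: Band 6 − 500 → 2520
End of period: [6226, 8035, 3830, 13604, 12754, 2520, 12825]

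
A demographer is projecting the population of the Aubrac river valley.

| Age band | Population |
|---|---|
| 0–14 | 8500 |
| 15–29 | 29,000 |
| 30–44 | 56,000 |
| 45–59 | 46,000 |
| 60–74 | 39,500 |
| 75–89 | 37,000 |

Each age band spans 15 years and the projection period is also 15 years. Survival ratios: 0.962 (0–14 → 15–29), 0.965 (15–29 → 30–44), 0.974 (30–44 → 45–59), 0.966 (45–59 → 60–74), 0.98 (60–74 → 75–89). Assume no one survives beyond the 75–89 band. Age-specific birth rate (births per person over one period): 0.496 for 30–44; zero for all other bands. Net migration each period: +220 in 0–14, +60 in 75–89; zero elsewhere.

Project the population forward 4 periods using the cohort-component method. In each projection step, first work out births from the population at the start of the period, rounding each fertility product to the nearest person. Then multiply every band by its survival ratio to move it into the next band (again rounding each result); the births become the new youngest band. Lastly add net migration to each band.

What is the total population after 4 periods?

[period 1]
Births: 56000 × 0.496 = 27776
15–29: 8500 × 0.962 = 8177
30–44: 29000 × 0.965 = 27985
45–59: 56000 × 0.974 = 54544
60–74: 46000 × 0.966 = 44436
75–89: 39500 × 0.98 = 38710
Net migration: 0–14 + 220 → 27996; 75–89 + 60 → 38770
Population now: 0–14=27996, 15–29=8177, 30–44=27985, 45–59=54544, 60–74=44436, 75–89=38770
[period 2]
Births: 27985 × 0.496 = 13881
15–29: 27996 × 0.962 = 26932
30–44: 8177 × 0.965 = 7891
45–59: 27985 × 0.974 = 27257
60–74: 54544 × 0.966 = 52690
75–89: 44436 × 0.98 = 43547
Net migration: 0–14 + 220 → 14101; 75–89 + 60 → 43607
Population now: 0–14=14101, 15–29=26932, 30–44=7891, 45–59=27257, 60–74=52690, 75–89=43607
[period 3]
Births: 7891 × 0.496 = 3914
15–29: 14101 × 0.962 = 13565
30–44: 26932 × 0.965 = 25989
45–59: 7891 × 0.974 = 7686
60–74: 27257 × 0.966 = 26330
75–89: 52690 × 0.98 = 51636
Net migration: 0–14 + 220 → 4134; 75–89 + 60 → 51696
Population now: 0–14=4134, 15–29=13565, 30–44=25989, 45–59=7686, 60–74=26330, 75–89=51696
[period 4]
Births: 25989 × 0.496 = 12891
15–29: 4134 × 0.962 = 3977
30–44: 13565 × 0.965 = 13090
45–59: 25989 × 0.974 = 25313
60–74: 7686 × 0.966 = 7425
75–89: 26330 × 0.98 = 25803
Net migration: 0–14 + 220 → 13111; 75–89 + 60 → 25863
Population now: 0–14=13111, 15–29=3977, 30–44=13090, 45–59=25313, 60–74=7425, 75–89=25863
Total after period 4: 13111 + 3977 + 13090 + 25313 + 7425 + 25863 = 88779

88779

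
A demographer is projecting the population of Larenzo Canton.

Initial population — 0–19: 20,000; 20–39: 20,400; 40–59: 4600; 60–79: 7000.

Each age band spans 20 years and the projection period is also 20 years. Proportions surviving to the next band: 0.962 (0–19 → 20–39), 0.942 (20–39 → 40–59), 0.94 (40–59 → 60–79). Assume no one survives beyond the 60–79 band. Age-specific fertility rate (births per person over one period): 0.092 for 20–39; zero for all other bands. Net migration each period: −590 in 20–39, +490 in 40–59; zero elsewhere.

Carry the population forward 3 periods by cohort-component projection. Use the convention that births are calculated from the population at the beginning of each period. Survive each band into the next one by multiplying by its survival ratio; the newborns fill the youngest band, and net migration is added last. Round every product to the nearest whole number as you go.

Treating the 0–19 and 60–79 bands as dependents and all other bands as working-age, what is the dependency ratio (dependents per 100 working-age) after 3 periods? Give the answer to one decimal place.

Call the groups 1 to 4, youngest first.
Period 1:
Births: 20400 × 0.092 = 1877
Group 2: 20000 × 0.962 = 19240
Group 3: 20400 × 0.942 = 19217
Group 4: 4600 × 0.94 = 4324
Net migration: Group 2 − 590 → 18650; Group 3 + 490 → 19707
End of period: [1877, 18650, 19707, 4324]
Period 2:
Births: 18650 × 0.092 = 1716
Group 2: 1877 × 0.962 = 1806
Group 3: 18650 × 0.942 = 17568
Group 4: 19707 × 0.94 = 18525
Net migration: Group 2 − 590 → 1216; Group 3 + 490 → 18058
End of period: [1716, 1216, 18058, 18525]
Period 3:
Births: 1216 × 0.092 = 112
Group 2: 1716 × 0.962 = 1651
Group 3: 1216 × 0.942 = 1145
Group 4: 18058 × 0.94 = 16975
Net migration: Group 2 − 590 → 1061; Group 3 + 490 → 1635
End of period: [112, 1061, 1635, 16975]
Dependents (band 0–19 + band 60–79) = 112 + 16975 = 17087; working-age = 2696; ratio = 17087/2696 × 100 = 633.8

633.8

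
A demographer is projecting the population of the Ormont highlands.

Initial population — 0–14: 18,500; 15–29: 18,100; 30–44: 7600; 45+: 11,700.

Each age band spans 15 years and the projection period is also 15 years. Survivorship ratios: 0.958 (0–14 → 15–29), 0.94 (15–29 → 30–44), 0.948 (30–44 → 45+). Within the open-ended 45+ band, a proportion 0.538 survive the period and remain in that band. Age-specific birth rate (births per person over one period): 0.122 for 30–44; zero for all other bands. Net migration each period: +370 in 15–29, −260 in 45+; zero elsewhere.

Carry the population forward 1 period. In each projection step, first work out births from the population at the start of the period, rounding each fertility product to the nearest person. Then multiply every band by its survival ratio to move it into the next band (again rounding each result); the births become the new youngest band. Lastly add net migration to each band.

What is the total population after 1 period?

49274

Call the groups 1 to 4, youngest first.
Period 1.
Births: 7600 × 0.122 = 927
Group 2: 18500 × 0.958 = 17723
Group 3: 18100 × 0.94 = 17014
Group 4: 7600 × 0.948 + 11700 × 0.538 = 7205 + 6295 = 13500
Net migration: Group 2 + 370 → 18093; Group 4 − 260 → 13240
End of period: [927, 18093, 17014, 13240]
Total after period 1: 927 + 18093 + 17014 + 13240 = 49274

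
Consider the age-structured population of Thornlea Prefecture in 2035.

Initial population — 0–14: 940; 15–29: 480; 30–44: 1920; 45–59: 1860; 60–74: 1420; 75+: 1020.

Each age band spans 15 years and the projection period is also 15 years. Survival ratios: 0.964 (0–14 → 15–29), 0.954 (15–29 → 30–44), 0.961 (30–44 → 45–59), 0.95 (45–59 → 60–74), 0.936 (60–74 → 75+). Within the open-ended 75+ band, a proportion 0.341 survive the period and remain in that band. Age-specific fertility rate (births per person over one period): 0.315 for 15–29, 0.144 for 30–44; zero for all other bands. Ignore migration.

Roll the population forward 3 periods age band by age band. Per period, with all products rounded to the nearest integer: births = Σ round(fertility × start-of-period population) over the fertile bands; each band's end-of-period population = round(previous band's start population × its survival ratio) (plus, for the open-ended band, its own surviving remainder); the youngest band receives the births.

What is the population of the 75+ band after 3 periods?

2400

Period 1.
Births: 480 × 0.315 = 151, 1920 × 0.144 = 276 — total 427
15–29: 940 × 0.964 = 906
30–44: 480 × 0.954 = 458
45–59: 1920 × 0.961 = 1845
60–74: 1860 × 0.95 = 1767
75+: 1420 × 0.936 + 1020 × 0.341 = 1329 + 348 = 1677
Population now: 0–14=427, 15–29=906, 30–44=458, 45–59=1845, 60–74=1767, 75+=1677
Period 2.
Births: 906 × 0.315 = 285, 458 × 0.144 = 66 — total 351
15–29: 427 × 0.964 = 412
30–44: 906 × 0.954 = 864
45–59: 458 × 0.961 = 440
60–74: 1845 × 0.95 = 1753
75+: 1767 × 0.936 + 1677 × 0.341 = 1654 + 572 = 2226
Population now: 0–14=351, 15–29=412, 30–44=864, 45–59=440, 60–74=1753, 75+=2226
Period 3.
Births: 412 × 0.315 = 130, 864 × 0.144 = 124 — total 254
15–29: 351 × 0.964 = 338
30–44: 412 × 0.954 = 393
45–59: 864 × 0.961 = 830
60–74: 440 × 0.95 = 418
75+: 1753 × 0.936 + 2226 × 0.341 = 1641 + 759 = 2400
Population now: 0–14=254, 15–29=338, 30–44=393, 45–59=830, 60–74=418, 75+=2400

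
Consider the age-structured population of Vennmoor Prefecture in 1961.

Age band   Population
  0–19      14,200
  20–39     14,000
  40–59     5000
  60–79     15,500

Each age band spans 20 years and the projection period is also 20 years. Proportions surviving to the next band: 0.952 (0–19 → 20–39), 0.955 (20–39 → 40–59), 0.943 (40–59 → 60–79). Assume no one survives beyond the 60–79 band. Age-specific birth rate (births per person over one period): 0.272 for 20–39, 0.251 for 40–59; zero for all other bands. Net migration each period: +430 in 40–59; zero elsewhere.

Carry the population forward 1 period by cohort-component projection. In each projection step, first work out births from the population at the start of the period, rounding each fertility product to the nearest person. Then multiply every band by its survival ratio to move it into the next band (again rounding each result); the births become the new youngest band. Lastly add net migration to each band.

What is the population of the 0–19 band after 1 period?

Period 1.
Births: 14000 × 0.272 = 3808 ; 5000 × 0.251 = 1255 — total 5063
20–39: 14200 × 0.952 = 13518
40–59: 14000 × 0.955 = 13370
60–79: 5000 × 0.943 = 4715
Net migration: 40–59 + 430 → 13800
End of period: [5063, 13518, 13800, 4715]

5063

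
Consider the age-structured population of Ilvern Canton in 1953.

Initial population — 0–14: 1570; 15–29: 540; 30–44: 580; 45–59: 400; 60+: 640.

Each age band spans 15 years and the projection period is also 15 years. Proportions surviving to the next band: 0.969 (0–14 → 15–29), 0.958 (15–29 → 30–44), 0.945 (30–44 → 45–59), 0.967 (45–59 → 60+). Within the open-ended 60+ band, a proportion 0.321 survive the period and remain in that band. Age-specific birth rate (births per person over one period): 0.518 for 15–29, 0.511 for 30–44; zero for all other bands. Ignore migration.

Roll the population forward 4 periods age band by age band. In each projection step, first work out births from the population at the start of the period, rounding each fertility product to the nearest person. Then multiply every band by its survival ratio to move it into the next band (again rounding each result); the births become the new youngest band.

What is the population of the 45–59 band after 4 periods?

After projecting period 1:
Births: 540 * 0.518 = 280 ; 580 * 0.511 = 296 → total 576
15–29: 1570 * 0.969 = 1521
30–44: 540 * 0.958 = 517
45–59: 580 * 0.945 = 548
60+: 400 * 0.967 + 640 * 0.321 = 387 + 205 = 592
Population now: 0–14=576, 15–29=1521, 30–44=517, 45–59=548, 60+=592
After projecting period 2:
Births: 1521 * 0.518 = 788 ; 517 * 0.511 = 264 → total 1052
15–29: 576 * 0.969 = 558
30–44: 1521 * 0.958 = 1457
45–59: 517 * 0.945 = 489
60+: 548 * 0.967 + 592 * 0.321 = 530 + 190 = 720
Population now: 0–14=1052, 15–29=558, 30–44=1457, 45–59=489, 60+=720
After projecting period 3:
Births: 558 * 0.518 = 289 ; 1457 * 0.511 = 745 → total 1034
15–29: 1052 * 0.969 = 1019
30–44: 558 * 0.958 = 535
45–59: 1457 * 0.945 = 1377
60+: 489 * 0.967 + 720 * 0.321 = 473 + 231 = 704
Population now: 0–14=1034, 15–29=1019, 30–44=535, 45–59=1377, 60+=704
After projecting period 4:
Births: 1019 * 0.518 = 528 ; 535 * 0.511 = 273 → total 801
15–29: 1034 * 0.969 = 1002
30–44: 1019 * 0.958 = 976
45–59: 535 * 0.945 = 506
60+: 1377 * 0.967 + 704 * 0.321 = 1332 + 226 = 1558
Population now: 0–14=801, 15–29=1002, 30–44=976, 45–59=506, 60+=1558

506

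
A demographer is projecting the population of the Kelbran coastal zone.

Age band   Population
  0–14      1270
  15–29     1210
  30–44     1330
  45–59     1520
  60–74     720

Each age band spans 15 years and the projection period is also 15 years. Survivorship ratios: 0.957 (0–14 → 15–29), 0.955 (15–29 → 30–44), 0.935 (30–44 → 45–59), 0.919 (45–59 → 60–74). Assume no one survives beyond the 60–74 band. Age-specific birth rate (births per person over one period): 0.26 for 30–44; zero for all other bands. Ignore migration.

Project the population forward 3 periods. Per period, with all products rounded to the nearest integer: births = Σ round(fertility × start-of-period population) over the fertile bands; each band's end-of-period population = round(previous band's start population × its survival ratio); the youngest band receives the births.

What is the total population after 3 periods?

2984

Period 1.
Births: 1330 × 0.26 = 346
15–29: 1270 × 0.957 = 1215
30–44: 1210 × 0.955 = 1156
45–59: 1330 × 0.935 = 1244
60–74: 1520 × 0.919 = 1397
End of period: [346, 1215, 1156, 1244, 1397]
Period 2.
Births: 1156 × 0.26 = 301
15–29: 346 × 0.957 = 331
30–44: 1215 × 0.955 = 1160
45–59: 1156 × 0.935 = 1081
60–74: 1244 × 0.919 = 1143
End of period: [301, 331, 1160, 1081, 1143]
Period 3.
Births: 1160 × 0.26 = 302
15–29: 301 × 0.957 = 288
30–44: 331 × 0.955 = 316
45–59: 1160 × 0.935 = 1085
60–74: 1081 × 0.919 = 993
End of period: [302, 288, 316, 1085, 993]
Total after period 3: 302 + 288 + 316 + 1085 + 993 = 2984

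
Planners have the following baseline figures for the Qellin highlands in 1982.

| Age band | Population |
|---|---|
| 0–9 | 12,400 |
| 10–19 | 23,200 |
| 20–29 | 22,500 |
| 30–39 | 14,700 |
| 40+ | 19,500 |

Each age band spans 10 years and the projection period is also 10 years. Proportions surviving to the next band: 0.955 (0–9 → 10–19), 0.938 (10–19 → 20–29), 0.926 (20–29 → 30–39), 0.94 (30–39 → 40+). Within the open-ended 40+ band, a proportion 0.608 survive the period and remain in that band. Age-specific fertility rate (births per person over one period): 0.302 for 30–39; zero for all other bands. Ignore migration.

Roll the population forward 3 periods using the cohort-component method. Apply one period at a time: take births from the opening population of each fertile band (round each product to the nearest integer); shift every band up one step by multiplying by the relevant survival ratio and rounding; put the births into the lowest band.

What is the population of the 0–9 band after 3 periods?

6086

Period 1.
Births: 14700 * 0.302 = 4439
10–19: 12400 * 0.955 = 11842
20–29: 23200 * 0.938 = 21762
30–39: 22500 * 0.926 = 20835
40+: 14700 * 0.94 + 19500 * 0.608 = 13818 + 11856 = 25674
Population now: 0–9=4439, 10–19=11842, 20–29=21762, 30–39=20835, 40+=25674
Period 2.
Births: 20835 * 0.302 = 6292
10–19: 4439 * 0.955 = 4239
20–29: 11842 * 0.938 = 11108
30–39: 21762 * 0.926 = 20152
40+: 20835 * 0.94 + 25674 * 0.608 = 19585 + 15610 = 35195
Population now: 0–9=6292, 10–19=4239, 20–29=11108, 30–39=20152, 40+=35195
Period 3.
Births: 20152 * 0.302 = 6086
10–19: 6292 * 0.955 = 6009
20–29: 4239 * 0.938 = 3976
30–39: 11108 * 0.926 = 10286
40+: 20152 * 0.94 + 35195 * 0.608 = 18943 + 21399 = 40342
Population now: 0–9=6086, 10–19=6009, 20–29=3976, 30–39=10286, 40+=40342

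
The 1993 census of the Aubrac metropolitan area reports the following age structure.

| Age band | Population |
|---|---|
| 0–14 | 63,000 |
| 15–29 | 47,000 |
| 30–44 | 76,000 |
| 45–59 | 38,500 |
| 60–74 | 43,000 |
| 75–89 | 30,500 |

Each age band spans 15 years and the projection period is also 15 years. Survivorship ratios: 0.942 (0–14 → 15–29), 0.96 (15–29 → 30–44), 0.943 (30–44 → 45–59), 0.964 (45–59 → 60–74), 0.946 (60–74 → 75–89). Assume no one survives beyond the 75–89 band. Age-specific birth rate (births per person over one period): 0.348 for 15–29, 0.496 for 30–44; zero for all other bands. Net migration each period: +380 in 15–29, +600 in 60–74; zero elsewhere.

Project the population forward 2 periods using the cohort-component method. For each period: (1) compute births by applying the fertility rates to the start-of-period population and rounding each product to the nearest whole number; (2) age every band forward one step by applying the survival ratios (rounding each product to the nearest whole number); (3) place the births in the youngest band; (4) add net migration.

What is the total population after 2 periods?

Let band 1 be 0–14 through band 6 = 75–89.
Period 1.
Births: 47000 × 0.348 = 16356 ; 76000 × 0.496 = 37696 — total 54052
Band 2: 63000 × 0.942 = 59346
Band 3: 47000 × 0.96 = 45120
Band 4: 76000 × 0.943 = 71668
Band 5: 38500 × 0.964 = 37114
Band 6: 43000 × 0.946 = 40678
Net migration: Band 2 + 380 → 59726; Band 5 + 600 → 37714
Giving 54052 / 59726 / 45120 / 71668 / 37714 / 40678.
Period 2.
Births: 59726 × 0.348 = 20785 ; 45120 × 0.496 = 22380 — total 43165
Band 2: 54052 × 0.942 = 50917
Band 3: 59726 × 0.96 = 57337
Band 4: 45120 × 0.943 = 42548
Band 5: 71668 × 0.964 = 69088
Band 6: 37714 × 0.946 = 35677
Net migration: Band 2 + 380 → 51297; Band 5 + 600 → 69688
Giving 43165 / 51297 / 57337 / 42548 / 69688 / 35677.
Total after period 2: 43165 + 51297 + 57337 + 42548 + 69688 + 35677 = 299712

299712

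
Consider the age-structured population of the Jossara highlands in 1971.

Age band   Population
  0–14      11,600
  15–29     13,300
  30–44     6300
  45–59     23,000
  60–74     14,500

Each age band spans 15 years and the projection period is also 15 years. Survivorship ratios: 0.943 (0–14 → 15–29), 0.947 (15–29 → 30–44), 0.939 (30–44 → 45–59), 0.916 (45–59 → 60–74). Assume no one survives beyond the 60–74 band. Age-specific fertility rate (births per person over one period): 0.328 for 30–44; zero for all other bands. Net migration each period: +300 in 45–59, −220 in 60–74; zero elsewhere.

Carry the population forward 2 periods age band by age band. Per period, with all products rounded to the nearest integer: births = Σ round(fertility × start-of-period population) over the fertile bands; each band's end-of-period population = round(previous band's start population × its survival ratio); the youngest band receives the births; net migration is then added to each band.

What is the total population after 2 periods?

34039

— Period 1 —
Births: 6300 × 0.328 = 2066
15–29: 11600 × 0.943 = 10939
30–44: 13300 × 0.947 = 12595
45–59: 6300 × 0.939 = 5916
60–74: 23000 × 0.916 = 21068
Net migration: 45–59 + 300 → 6216; 60–74 − 220 → 20848
→ [2066, 10939, 12595, 6216, 20848]
— Period 2 —
Births: 12595 × 0.328 = 4131
15–29: 2066 × 0.943 = 1948
30–44: 10939 × 0.947 = 10359
45–59: 12595 × 0.939 = 11827
60–74: 6216 × 0.916 = 5694
Net migration: 45–59 + 300 → 12127; 60–74 − 220 → 5474
→ [4131, 1948, 10359, 12127, 5474]
Total after period 2: 4131 + 1948 + 10359 + 12127 + 5474 = 34039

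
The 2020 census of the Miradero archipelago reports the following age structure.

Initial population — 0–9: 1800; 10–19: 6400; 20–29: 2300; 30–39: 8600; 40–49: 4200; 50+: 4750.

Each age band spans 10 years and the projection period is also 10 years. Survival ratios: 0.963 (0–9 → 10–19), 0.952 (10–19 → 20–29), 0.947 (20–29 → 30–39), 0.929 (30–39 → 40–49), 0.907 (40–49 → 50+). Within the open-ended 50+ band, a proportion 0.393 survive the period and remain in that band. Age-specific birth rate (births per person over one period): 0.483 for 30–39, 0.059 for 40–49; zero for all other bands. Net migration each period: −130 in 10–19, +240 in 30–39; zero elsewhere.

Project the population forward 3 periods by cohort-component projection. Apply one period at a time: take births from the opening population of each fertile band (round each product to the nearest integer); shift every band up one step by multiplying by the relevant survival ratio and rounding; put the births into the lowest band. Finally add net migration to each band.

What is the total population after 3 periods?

21425

Let band 1 be 0–9 through band 6 = 50+.
After projecting period 1:
Births: 8600 × 0.483 = 4154  |  4200 × 0.059 = 248 → 4402
Band 2: 1800 × 0.963 = 1733
Band 3: 6400 × 0.952 = 6093
Band 4: 2300 × 0.947 = 2178
Band 5: 8600 × 0.929 = 7989
Band 6: 4200 × 0.907 + 4750 × 0.393 = 3809 + 1867 = 5676
Net migration: Band 2 − 130 → 1603; Band 4 + 240 → 2418
→ [4402, 1603, 6093, 2418, 7989, 5676]
After projecting period 2:
Births: 2418 × 0.483 = 1168  |  7989 × 0.059 = 471 → 1639
Band 2: 4402 × 0.963 = 4239
Band 3: 1603 × 0.952 = 1526
Band 4: 6093 × 0.947 = 5770
Band 5: 2418 × 0.929 = 2246
Band 6: 7989 × 0.907 + 5676 × 0.393 = 7246 + 2231 = 9477
Net migration: Band 2 − 130 → 4109; Band 4 + 240 → 6010
→ [1639, 4109, 1526, 6010, 2246, 9477]
After projecting period 3:
Births: 6010 × 0.483 = 2903  |  2246 × 0.059 = 133 → 3036
Band 2: 1639 × 0.963 = 1578
Band 3: 4109 × 0.952 = 3912
Band 4: 1526 × 0.947 = 1445
Band 5: 6010 × 0.929 = 5583
Band 6: 2246 × 0.907 + 9477 × 0.393 = 2037 + 3724 = 5761
Net migration: Band 2 − 130 → 1448; Band 4 + 240 → 1685
→ [3036, 1448, 3912, 1685, 5583, 5761]
Total after period 3: 3036 + 1448 + 3912 + 1685 + 5583 + 5761 = 21425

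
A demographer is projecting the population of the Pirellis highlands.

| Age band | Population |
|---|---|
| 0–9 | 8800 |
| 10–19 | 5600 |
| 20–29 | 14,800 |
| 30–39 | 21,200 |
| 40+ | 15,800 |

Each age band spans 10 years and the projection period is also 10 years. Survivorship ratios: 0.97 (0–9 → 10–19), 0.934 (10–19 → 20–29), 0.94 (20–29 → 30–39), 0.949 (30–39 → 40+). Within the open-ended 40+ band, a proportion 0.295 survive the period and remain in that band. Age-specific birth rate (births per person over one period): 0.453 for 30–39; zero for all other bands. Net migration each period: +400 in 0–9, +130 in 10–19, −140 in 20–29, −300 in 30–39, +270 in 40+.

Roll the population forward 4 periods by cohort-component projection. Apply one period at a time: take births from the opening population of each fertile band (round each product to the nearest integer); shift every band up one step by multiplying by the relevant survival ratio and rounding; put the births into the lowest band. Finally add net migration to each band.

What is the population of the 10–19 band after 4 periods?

2489

Period 1:
Births: 21200 × 0.453 = 9604
10–19: 8800 × 0.97 = 8536
20–29: 5600 × 0.934 = 5230
30–39: 14800 × 0.94 = 13912
40+: 21200 × 0.949 + 15800 × 0.295 = 20119 + 4661 = 24780
Net migration: 0–9 + 400 → 10004; 10–19 + 130 → 8666; 20–29 − 140 → 5090; 30–39 − 300 → 13612; 40+ + 270 → 25050
→ [10004, 8666, 5090, 13612, 25050]
Period 2:
Births: 13612 × 0.453 = 6166
10–19: 10004 × 0.97 = 9704
20–29: 8666 × 0.934 = 8094
30–39: 5090 × 0.94 = 4785
40+: 13612 × 0.949 + 25050 × 0.295 = 12918 + 7390 = 20308
Net migration: 0–9 + 400 → 6566; 10–19 + 130 → 9834; 20–29 − 140 → 7954; 30–39 − 300 → 4485; 40+ + 270 → 20578
→ [6566, 9834, 7954, 4485, 20578]
Period 3:
Births: 4485 × 0.453 = 2032
10–19: 6566 × 0.97 = 6369
20–29: 9834 × 0.934 = 9185
30–39: 7954 × 0.94 = 7477
40+: 4485 × 0.949 + 20578 × 0.295 = 4256 + 6071 = 10327
Net migration: 0–9 + 400 → 2432; 10–19 + 130 → 6499; 20–29 − 140 → 9045; 30–39 − 300 → 7177; 40+ + 270 → 10597
→ [2432, 6499, 9045, 7177, 10597]
Period 4:
Births: 7177 × 0.453 = 3251
10–19: 2432 × 0.97 = 2359
20–29: 6499 × 0.934 = 6070
30–39: 9045 × 0.94 = 8502
40+: 7177 × 0.949 + 10597 × 0.295 = 6811 + 3126 = 9937
Net migration: 0–9 + 400 → 3651; 10–19 + 130 → 2489; 20–29 − 140 → 5930; 30–39 − 300 → 8202; 40+ + 270 → 10207
→ [3651, 2489, 5930, 8202, 10207]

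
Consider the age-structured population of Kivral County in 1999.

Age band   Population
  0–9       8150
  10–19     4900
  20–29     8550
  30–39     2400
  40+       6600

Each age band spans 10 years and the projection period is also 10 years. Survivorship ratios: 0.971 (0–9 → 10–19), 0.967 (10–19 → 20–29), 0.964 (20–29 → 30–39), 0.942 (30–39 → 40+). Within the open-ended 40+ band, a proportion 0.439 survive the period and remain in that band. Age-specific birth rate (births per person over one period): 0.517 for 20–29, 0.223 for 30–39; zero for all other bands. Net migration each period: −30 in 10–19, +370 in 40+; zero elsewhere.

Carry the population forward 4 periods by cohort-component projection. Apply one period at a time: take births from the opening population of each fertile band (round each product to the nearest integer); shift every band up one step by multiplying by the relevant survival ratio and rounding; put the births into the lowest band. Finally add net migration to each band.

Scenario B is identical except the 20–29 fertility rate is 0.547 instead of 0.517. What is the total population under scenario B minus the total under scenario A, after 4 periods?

859

— Period 1 —
Births: 8550 × 0.517 = 4420 ; 2400 × 0.223 = 535 → total 4955
10–19: 8150 × 0.971 = 7914
20–29: 4900 × 0.967 = 4738
30–39: 8550 × 0.964 = 8242
40+: 2400 × 0.942 + 6600 × 0.439 = 2261 + 2897 = 5158
Net migration: 10–19 − 30 → 7884; 40+ + 370 → 5528
Population now: 0–9=4955, 10–19=7884, 20–29=4738, 30–39=8242, 40+=5528
— Period 2 —
Births: 4738 × 0.517 = 2450 ; 8242 × 0.223 = 1838 → total 4288
10–19: 4955 × 0.971 = 4811
20–29: 7884 × 0.967 = 7624
30–39: 4738 × 0.964 = 4567
40+: 8242 × 0.942 + 5528 × 0.439 = 7764 + 2427 = 10191
Net migration: 10–19 − 30 → 4781; 40+ + 370 → 10561
Population now: 0–9=4288, 10–19=4781, 20–29=7624, 30–39=4567, 40+=10561
— Period 3 —
Births: 7624 × 0.517 = 3942 ; 4567 × 0.223 = 1018 → total 4960
10–19: 4288 × 0.971 = 4164
20–29: 4781 × 0.967 = 4623
30–39: 7624 × 0.964 = 7350
40+: 4567 × 0.942 + 10561 × 0.439 = 4302 + 4636 = 8938
Net migration: 10–19 − 30 → 4134; 40+ + 370 → 9308
Population now: 0–9=4960, 10–19=4134, 20–29=4623, 30–39=7350, 40+=9308
— Period 4 —
Births: 4623 × 0.517 = 2390 ; 7350 × 0.223 = 1639 → total 4029
10–19: 4960 × 0.971 = 4816
20–29: 4134 × 0.967 = 3998
30–39: 4623 × 0.964 = 4457
40+: 7350 × 0.942 + 9308 × 0.439 = 6924 + 4086 = 11010
Net migration: 10–19 − 30 → 4786; 40+ + 370 → 11380
Population now: 0–9=4029, 10–19=4786, 20–29=3998, 30–39=4457, 40+=11380
Scenario A total after 4 periods: 28650
Scenario B projection —
— Period 1 —
Births: 8550 × 0.547 = 4677 ; 2400 × 0.223 = 535 → total 5212
10–19: 8150 × 0.971 = 7914
20–29: 4900 × 0.967 = 4738
30–39: 8550 × 0.964 = 8242
40+: 2400 × 0.942 + 6600 × 0.439 = 2261 + 2897 = 5158
Net migration: 10–19 − 30 → 7884; 40+ + 370 → 5528
Population now: 0–9=5212, 10–19=7884, 20–29=4738, 30–39=8242, 40+=5528
— Period 2 —
Births: 4738 × 0.547 = 2592 ; 8242 × 0.223 = 1838 → total 4430
10–19: 5212 × 0.971 = 5061
20–29: 7884 × 0.967 = 7624
30–39: 4738 × 0.964 = 4567
40+: 8242 × 0.942 + 5528 × 0.439 = 7764 + 2427 = 10191
Net migration: 10–19 − 30 → 5031; 40+ + 370 → 10561
Population now: 0–9=4430, 10–19=5031, 20–29=7624, 30–39=4567, 40+=10561
— Period 3 —
Births: 7624 × 0.547 = 4170 ; 4567 × 0.223 = 1018 → total 5188
10–19: 4430 × 0.971 = 4302
20–29: 5031 × 0.967 = 4865
30–39: 7624 × 0.964 = 7350
40+: 4567 × 0.942 + 10561 × 0.439 = 4302 + 4636 = 8938
Net migration: 10–19 − 30 → 4272; 40+ + 370 → 9308
Population now: 0–9=5188, 10–19=4272, 20–29=4865, 30–39=7350, 40+=9308
— Period 4 —
Births: 4865 × 0.547 = 2661 ; 7350 × 0.223 = 1639 → total 4300
10–19: 5188 × 0.971 = 5038
20–29: 4272 × 0.967 = 4131
30–39: 4865 × 0.964 = 4690
40+: 7350 × 0.942 + 9308 × 0.439 = 6924 + 4086 = 11010
Net migration: 10–19 − 30 → 5008; 40+ + 370 → 11380
Population now: 0–9=4300, 10–19=5008, 20–29=4131, 30–39=4690, 40+=11380
Scenario B total after 4 periods: 29509
Difference B − A = 29509 − 28650 = 859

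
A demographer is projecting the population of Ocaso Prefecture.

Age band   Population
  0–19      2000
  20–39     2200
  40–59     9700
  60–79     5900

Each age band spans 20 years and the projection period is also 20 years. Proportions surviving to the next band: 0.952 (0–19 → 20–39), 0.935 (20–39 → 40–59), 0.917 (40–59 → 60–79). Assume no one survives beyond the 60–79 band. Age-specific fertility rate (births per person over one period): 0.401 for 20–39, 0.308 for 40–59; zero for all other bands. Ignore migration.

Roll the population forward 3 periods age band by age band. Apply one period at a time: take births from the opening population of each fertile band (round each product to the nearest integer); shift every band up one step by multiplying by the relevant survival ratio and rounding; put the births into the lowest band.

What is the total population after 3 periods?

8433

[period 1]
Births: 2200 * 0.401 = 882 ; 9700 * 0.308 = 2988 → total 3870
20–39: 2000 * 0.952 = 1904
40–59: 2200 * 0.935 = 2057
60–79: 9700 * 0.917 = 8895
Population now: 0–19=3870, 20–39=1904, 40–59=2057, 60–79=8895
[period 2]
Births: 1904 * 0.401 = 764 ; 2057 * 0.308 = 634 → total 1398
20–39: 3870 * 0.952 = 3684
40–59: 1904 * 0.935 = 1780
60–79: 2057 * 0.917 = 1886
Population now: 0–19=1398, 20–39=3684, 40–59=1780, 60–79=1886
[period 3]
Births: 3684 * 0.401 = 1477 ; 1780 * 0.308 = 548 → total 2025
20–39: 1398 * 0.952 = 1331
40–59: 3684 * 0.935 = 3445
60–79: 1780 * 0.917 = 1632
Population now: 0–19=2025, 20–39=1331, 40–59=3445, 60–79=1632
Total after period 3: 2025 + 1331 + 3445 + 1632 = 8433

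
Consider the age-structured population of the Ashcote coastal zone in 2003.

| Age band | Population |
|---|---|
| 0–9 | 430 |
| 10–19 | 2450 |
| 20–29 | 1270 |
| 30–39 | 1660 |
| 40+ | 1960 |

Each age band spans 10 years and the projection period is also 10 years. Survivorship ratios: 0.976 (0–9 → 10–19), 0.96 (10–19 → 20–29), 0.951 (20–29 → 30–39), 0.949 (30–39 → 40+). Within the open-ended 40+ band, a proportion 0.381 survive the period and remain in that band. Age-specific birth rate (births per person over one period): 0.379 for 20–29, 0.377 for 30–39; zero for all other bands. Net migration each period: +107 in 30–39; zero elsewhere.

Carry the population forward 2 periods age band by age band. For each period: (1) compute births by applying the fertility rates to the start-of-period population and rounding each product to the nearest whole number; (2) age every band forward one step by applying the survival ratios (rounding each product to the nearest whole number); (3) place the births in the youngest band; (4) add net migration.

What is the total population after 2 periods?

7347

Period 1:
Births: 1270 × 0.379 = 481  |  1660 × 0.377 = 626 ⇒ total 1107
10–19: 430 × 0.976 = 420
20–29: 2450 × 0.96 = 2352
30–39: 1270 × 0.951 = 1208
40+: 1660 × 0.949 + 1960 × 0.381 = 1575 + 747 = 2322
Net migration: 30–39 + 107 → 1315
End of period: [1107, 420, 2352, 1315, 2322]
Period 2:
Births: 2352 × 0.379 = 891  |  1315 × 0.377 = 496 ⇒ total 1387
10–19: 1107 × 0.976 = 1080
20–29: 420 × 0.96 = 403
30–39: 2352 × 0.951 = 2237
40+: 1315 × 0.949 + 2322 × 0.381 = 1248 + 885 = 2133
Net migration: 30–39 + 107 → 2344
End of period: [1387, 1080, 403, 2344, 2133]
Total after period 2: 1387 + 1080 + 403 + 2344 + 2133 = 7347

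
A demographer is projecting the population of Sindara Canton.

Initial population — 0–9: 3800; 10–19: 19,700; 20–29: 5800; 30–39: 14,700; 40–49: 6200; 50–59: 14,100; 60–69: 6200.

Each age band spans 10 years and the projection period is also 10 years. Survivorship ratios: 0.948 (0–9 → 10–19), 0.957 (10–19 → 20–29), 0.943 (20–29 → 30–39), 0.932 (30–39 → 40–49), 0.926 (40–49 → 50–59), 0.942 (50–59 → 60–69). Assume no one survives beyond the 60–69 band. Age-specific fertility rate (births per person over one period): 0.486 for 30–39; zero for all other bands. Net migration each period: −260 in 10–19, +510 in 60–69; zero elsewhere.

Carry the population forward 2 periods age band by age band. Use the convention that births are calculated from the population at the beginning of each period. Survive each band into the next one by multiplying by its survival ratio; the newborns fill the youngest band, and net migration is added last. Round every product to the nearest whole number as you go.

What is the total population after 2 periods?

53848

Period 1.
Births: 14700 * 0.486 = 7144
10–19: 3800 * 0.948 = 3602
20–29: 19700 * 0.957 = 18853
30–39: 5800 * 0.943 = 5469
40–49: 14700 * 0.932 = 13700
50–59: 6200 * 0.926 = 5741
60–69: 14100 * 0.942 = 13282
Net migration: 10–19 − 260 → 3342; 60–69 + 510 → 13792
Population now: 0–9=7144, 10–19=3342, 20–29=18853, 30–39=5469, 40–49=13700, 50–59=5741, 60–69=13792
Period 2.
Births: 5469 * 0.486 = 2658
10–19: 7144 * 0.948 = 6773
20–29: 3342 * 0.957 = 3198
30–39: 18853 * 0.943 = 17778
40–49: 5469 * 0.932 = 5097
50–59: 13700 * 0.926 = 12686
60–69: 5741 * 0.942 = 5408
Net migration: 10–19 − 260 → 6513; 60–69 + 510 → 5918
Population now: 0–9=2658, 10–19=6513, 20–29=3198, 30–39=17778, 40–49=5097, 50–59=12686, 60–69=5918
Total after period 2: 2658 + 6513 + 3198 + 17778 + 5097 + 12686 + 5918 = 53848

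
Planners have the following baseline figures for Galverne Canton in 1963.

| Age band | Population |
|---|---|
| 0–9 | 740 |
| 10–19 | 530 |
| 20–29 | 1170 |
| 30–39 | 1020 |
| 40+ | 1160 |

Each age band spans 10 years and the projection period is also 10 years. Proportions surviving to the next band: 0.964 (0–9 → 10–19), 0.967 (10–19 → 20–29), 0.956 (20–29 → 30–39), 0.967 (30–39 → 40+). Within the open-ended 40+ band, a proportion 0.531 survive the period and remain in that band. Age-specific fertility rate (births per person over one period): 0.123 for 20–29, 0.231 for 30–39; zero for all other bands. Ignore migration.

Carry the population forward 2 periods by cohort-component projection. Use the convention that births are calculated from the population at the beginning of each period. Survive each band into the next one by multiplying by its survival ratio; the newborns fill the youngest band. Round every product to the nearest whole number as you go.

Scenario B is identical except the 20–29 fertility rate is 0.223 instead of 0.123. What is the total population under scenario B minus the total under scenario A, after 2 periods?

Period 1.
Births: 1170 * 0.123 = 144 ; 1020 * 0.231 = 236 → 380
10–19: 740 * 0.964 = 713
20–29: 530 * 0.967 = 513
30–39: 1170 * 0.956 = 1119
40+: 1020 * 0.967 + 1160 * 0.531 = 986 + 616 = 1602
→ [380, 713, 513, 1119, 1602]
Period 2.
Births: 513 * 0.123 = 63 ; 1119 * 0.231 = 258 → 321
10–19: 380 * 0.964 = 366
20–29: 713 * 0.967 = 689
30–39: 513 * 0.956 = 490
40+: 1119 * 0.967 + 1602 * 0.531 = 1082 + 851 = 1933
→ [321, 366, 689, 490, 1933]
Scenario A total after 2 periods: 3799
Scenario B projection —
Period 1.
Births: 1170 * 0.223 = 261 ; 1020 * 0.231 = 236 → 497
10–19: 740 * 0.964 = 713
20–29: 530 * 0.967 = 513
30–39: 1170 * 0.956 = 1119
40+: 1020 * 0.967 + 1160 * 0.531 = 986 + 616 = 1602
→ [497, 713, 513, 1119, 1602]
Period 2.
Births: 513 * 0.223 = 114 ; 1119 * 0.231 = 258 → 372
10–19: 497 * 0.964 = 479
20–29: 713 * 0.967 = 689
30–39: 513 * 0.956 = 490
40+: 1119 * 0.967 + 1602 * 0.531 = 1082 + 851 = 1933
→ [372, 479, 689, 490, 1933]
Scenario B total after 2 periods: 3963
Difference B − A = 3963 − 3799 = 164

164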